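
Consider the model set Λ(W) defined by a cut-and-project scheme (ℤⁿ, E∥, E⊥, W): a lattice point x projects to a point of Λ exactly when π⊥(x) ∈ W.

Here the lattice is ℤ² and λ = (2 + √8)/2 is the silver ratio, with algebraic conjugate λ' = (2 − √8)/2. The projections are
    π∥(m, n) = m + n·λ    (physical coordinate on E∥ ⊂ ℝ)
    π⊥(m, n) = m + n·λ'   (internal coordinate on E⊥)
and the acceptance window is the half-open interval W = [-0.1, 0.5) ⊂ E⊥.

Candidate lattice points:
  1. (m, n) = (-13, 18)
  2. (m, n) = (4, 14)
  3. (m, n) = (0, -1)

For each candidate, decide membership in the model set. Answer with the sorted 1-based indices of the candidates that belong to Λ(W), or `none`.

λ' = (2−√8)/2 ≈ -0.41421.
candidate 1: (m,n)=(-13,18) → π∥ = -13+18·λ ≈ 30.45584, π⊥ = -13+18·λ' ≈ -20.45584 ∉ [-0.1, 0.5) ⇒ out
candidate 2: (m,n)=(4,14) → π∥ = 4+14·λ ≈ 37.79899, π⊥ = 4+14·λ' ≈ -1.79899 ∉ [-0.1, 0.5) ⇒ out
candidate 3: (m,n)=(0,-1) → π∥ = 0-1·λ ≈ -2.41421, π⊥ = 0-1·λ' ≈ 0.41421 ∈ [-0.1, 0.5) ⇒ IN Λ

3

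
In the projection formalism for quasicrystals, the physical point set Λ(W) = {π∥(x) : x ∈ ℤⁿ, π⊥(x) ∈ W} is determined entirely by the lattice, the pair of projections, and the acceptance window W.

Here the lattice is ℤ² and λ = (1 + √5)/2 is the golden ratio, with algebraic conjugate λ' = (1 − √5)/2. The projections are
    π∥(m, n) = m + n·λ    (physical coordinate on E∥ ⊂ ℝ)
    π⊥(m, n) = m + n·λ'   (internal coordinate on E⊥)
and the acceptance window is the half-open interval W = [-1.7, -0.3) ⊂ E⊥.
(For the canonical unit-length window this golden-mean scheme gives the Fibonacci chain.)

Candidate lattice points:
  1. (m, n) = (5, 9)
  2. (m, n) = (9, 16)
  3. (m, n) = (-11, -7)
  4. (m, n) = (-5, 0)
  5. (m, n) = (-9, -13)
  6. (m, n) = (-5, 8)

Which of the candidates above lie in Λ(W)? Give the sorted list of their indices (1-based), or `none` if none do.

1, 2, 5

Numerically λ ≈ 1.6180 and λ' = −1/λ ≈ -0.6180.
[1] lift (5,9): star map gives -0.5623; window check -1.7 ≤ -0.5623 < -0.3 is true → IN Λ
[2] lift (9,16): star map gives -0.8885; window check -1.7 ≤ -0.8885 < -0.3 is true → IN Λ
[3] lift (-11,-7): star map gives -6.6738; window check -1.7 ≤ -6.6738 < -0.3 is false → out
[4] lift (-5,0): star map gives -5.0000; window check -1.7 ≤ -5.0000 < -0.3 is false → out
[5] lift (-9,-13): star map gives -0.9656; window check -1.7 ≤ -0.9656 < -0.3 is true → IN Λ
[6] lift (-5,8): star map gives -9.9443; window check -1.7 ≤ -9.9443 < -0.3 is false → out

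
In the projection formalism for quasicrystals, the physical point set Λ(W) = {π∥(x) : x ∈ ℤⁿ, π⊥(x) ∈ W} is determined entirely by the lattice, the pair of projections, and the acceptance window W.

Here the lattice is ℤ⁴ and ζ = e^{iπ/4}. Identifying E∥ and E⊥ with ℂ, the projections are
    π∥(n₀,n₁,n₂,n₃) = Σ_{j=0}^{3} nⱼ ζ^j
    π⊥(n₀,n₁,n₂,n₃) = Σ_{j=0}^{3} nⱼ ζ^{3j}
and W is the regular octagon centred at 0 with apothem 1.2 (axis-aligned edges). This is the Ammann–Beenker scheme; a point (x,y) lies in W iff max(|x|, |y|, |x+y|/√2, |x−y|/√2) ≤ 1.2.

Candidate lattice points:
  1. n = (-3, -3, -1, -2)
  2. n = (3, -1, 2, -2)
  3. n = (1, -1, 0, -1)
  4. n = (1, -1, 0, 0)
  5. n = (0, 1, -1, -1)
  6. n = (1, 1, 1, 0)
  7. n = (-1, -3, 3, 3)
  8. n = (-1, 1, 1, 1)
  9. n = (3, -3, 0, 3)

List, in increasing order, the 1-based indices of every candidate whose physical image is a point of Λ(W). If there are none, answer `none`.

Internal map: ζ^{3j} for j=0..3 gives (1,0), (−√2/2,√2/2), (0,−1), (√2/2,√2/2).
#1 (-3, -3, -1, -2): internal (-2.29289, -2.53553); octagon support 3.41421 vs apothem 1.2 → ∉ W
#2 (3, -1, 2, -2): internal (2.29289, -4.12132); octagon support 4.53553 vs apothem 1.2 → ∉ W
#3 (1, -1, 0, -1): internal (1.00000, -1.41421); octagon support 1.70711 vs apothem 1.2 → ∉ W
#4 (1, -1, 0, 0): internal (1.70711, -0.70711); octagon support 1.70711 vs apothem 1.2 → ∉ W
#5 (0, 1, -1, -1): internal (-1.41421, 1.00000); octagon support 1.70711 vs apothem 1.2 → ∉ W
#6 (1, 1, 1, 0): internal (0.29289, -0.29289); octagon support 0.41421 vs apothem 1.2 → ∈ W
#7 (-1, -3, 3, 3): internal (3.24264, -3.00000); octagon support 4.41421 vs apothem 1.2 → ∉ W
#8 (-1, 1, 1, 1): internal (-1.00000, 0.41421); octagon support 1.00000 vs apothem 1.2 → ∈ W
#9 (3, -3, 0, 3): internal (7.24264, 0.00000); octagon support 7.24264 vs apothem 1.2 → ∉ W

6, 8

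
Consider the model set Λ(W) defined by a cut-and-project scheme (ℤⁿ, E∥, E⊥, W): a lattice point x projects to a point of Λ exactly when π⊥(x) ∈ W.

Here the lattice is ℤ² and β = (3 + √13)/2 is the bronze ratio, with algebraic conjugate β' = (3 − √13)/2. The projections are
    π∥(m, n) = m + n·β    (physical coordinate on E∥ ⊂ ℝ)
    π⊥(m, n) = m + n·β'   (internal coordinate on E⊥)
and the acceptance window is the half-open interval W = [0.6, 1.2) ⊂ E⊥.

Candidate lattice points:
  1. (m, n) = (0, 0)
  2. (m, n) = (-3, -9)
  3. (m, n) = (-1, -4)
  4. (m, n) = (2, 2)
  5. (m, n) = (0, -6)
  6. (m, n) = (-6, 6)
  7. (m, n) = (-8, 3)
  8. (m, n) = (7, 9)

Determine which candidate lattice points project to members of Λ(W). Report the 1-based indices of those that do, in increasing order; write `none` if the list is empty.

Numerically β ≈ 3.30278 and β' = −1/β ≈ -0.30278.
#1 (0,0): internal coord 0 + (0)·β' = +0.00000; +0.00000 ∉ [0.6, 1.2) → out
#2 (-3,-9): internal coord -3 + (-9)·β' = -0.27502; -0.27502 ∉ [0.6, 1.2) → out
#3 (-1,-4): internal coord -1 + (-4)·β' = +0.21110; +0.21110 ∉ [0.6, 1.2) → out
#4 (2,2): internal coord 2 + (2)·β' = +1.39445; +1.39445 ∉ [0.6, 1.2) → out
#5 (0,-6): internal coord 0 + (-6)·β' = +1.81665; +1.81665 ∉ [0.6, 1.2) → out
#6 (-6,6): internal coord -6 + (6)·β' = -7.81665; -7.81665 ∉ [0.6, 1.2) → out
#7 (-8,3): internal coord -8 + (3)·β' = -8.90833; -8.90833 ∉ [0.6, 1.2) → out
#8 (7,9): internal coord 7 + (9)·β' = +4.27502; +4.27502 ∉ [0.6, 1.2) → out

none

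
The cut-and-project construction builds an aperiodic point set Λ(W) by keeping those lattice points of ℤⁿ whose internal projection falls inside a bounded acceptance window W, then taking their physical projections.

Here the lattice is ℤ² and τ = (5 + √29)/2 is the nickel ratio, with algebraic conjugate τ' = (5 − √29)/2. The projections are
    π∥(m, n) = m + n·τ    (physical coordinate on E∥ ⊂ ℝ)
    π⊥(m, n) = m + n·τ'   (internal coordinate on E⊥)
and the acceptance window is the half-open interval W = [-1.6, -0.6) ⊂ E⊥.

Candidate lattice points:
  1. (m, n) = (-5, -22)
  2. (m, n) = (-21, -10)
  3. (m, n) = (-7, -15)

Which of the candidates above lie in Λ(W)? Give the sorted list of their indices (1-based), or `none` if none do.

τ' = (5−√29)/2 ≈ -0.19258.
#1 (-5,-22): internal coord -5 + (-22)·τ' = -0.76319; -0.76319 ∈ [-1.6, -0.6) → IN Λ
#2 (-21,-10): internal coord -21 + (-10)·τ' = -19.07418; -19.07418 ∉ [-1.6, -0.6) → out
#3 (-7,-15): internal coord -7 + (-15)·τ' = -4.11126; -4.11126 ∉ [-1.6, -0.6) → out

1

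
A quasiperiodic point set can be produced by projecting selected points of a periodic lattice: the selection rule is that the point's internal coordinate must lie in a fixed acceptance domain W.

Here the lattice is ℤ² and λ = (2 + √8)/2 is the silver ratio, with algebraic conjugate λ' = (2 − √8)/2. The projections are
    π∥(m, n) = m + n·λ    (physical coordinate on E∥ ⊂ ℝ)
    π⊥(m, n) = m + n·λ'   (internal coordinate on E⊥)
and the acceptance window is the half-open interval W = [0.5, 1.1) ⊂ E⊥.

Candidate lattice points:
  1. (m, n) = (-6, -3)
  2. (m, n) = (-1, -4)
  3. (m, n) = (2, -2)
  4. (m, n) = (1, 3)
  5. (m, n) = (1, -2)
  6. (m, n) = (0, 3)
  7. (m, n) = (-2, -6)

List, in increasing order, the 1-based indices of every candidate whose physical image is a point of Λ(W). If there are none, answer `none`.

2

Compute λ' = (2−√8)/2 = -0.41421, so π⊥(m,n) = m -0.41421·n.
[1] lift (-6,-3): star map gives -4.75736; window check 0.5 ≤ -4.75736 < 1.1 is false → out
[2] lift (-1,-4): star map gives 0.65685; window check 0.5 ≤ 0.65685 < 1.1 is true → IN Λ
[3] lift (2,-2): star map gives 2.82843; window check 0.5 ≤ 2.82843 < 1.1 is false → out
[4] lift (1,3): star map gives -0.24264; window check 0.5 ≤ -0.24264 < 1.1 is false → out
[5] lift (1,-2): star map gives 1.82843; window check 0.5 ≤ 1.82843 < 1.1 is false → out
[6] lift (0,3): star map gives -1.24264; window check 0.5 ≤ -1.24264 < 1.1 is false → out
[7] lift (-2,-6): star map gives 0.48528; window check 0.5 ≤ 0.48528 < 1.1 is false → out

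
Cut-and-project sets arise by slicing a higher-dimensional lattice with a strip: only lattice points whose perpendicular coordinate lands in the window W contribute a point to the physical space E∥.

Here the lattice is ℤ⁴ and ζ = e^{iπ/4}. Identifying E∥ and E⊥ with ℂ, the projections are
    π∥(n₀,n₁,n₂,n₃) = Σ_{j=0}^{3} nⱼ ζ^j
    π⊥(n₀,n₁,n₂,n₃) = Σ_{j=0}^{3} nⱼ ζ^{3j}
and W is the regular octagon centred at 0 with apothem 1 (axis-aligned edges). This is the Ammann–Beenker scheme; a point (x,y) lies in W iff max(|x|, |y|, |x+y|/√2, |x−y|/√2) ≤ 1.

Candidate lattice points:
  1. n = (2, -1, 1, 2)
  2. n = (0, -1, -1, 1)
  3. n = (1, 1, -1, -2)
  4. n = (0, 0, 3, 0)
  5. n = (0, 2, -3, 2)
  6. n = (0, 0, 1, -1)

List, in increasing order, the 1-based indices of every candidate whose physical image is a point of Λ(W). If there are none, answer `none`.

With ζ = e^{iπ/4} the internal vectors are ζ^0,ζ^3,ζ^6,ζ^9.
candidate 1: n = (2, -1, 1, 2) → π⊥ ≈ (+4.1213, -0.2929); max(|x|,|y|,|x±y|/√2) = 4.1213 > 1 ⇒ ∉ W
candidate 2: n = (0, -1, -1, 1) → π⊥ ≈ (+1.4142, +1.0000); max(|x|,|y|,|x±y|/√2) = 1.7071 > 1 ⇒ ∉ W
candidate 3: n = (1, 1, -1, -2) → π⊥ ≈ (-1.1213, +0.2929); max(|x|,|y|,|x±y|/√2) = 1.1213 > 1 ⇒ ∉ W
candidate 4: n = (0, 0, 3, 0) → π⊥ ≈ (+0.0000, -3.0000); max(|x|,|y|,|x±y|/√2) = 3.0000 > 1 ⇒ ∉ W
candidate 5: n = (0, 2, -3, 2) → π⊥ ≈ (+0.0000, +5.8284); max(|x|,|y|,|x±y|/√2) = 5.8284 > 1 ⇒ ∉ W
candidate 6: n = (0, 0, 1, -1) → π⊥ ≈ (-0.7071, -1.7071); max(|x|,|y|,|x±y|/√2) = 1.7071 > 1 ⇒ ∉ W

none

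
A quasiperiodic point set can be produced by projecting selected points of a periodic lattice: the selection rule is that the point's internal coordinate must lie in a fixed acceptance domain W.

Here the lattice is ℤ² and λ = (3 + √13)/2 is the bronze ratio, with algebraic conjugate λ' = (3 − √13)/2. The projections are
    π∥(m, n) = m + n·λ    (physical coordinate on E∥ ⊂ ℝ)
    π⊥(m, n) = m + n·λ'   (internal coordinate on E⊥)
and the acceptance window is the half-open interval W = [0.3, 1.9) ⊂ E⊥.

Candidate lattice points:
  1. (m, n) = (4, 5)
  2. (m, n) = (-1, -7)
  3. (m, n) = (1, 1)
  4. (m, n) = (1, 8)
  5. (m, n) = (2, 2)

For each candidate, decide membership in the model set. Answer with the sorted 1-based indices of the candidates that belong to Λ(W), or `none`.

2, 3, 5

λ' = (3−√13)/2 ≈ -0.3028.
candidate 1: (m,n)=(4,5) → π∥ = 4+5·λ ≈ 20.5139, π⊥ = 4+5·λ' ≈ 2.4861 ∉ [0.3, 1.9) ⇒ out
candidate 2: (m,n)=(-1,-7) → π∥ = -1-7·λ ≈ -24.1194, π⊥ = -1-7·λ' ≈ 1.1194 ∈ [0.3, 1.9) ⇒ IN Λ
candidate 3: (m,n)=(1,1) → π∥ = 1+1·λ ≈ 4.3028, π⊥ = 1+1·λ' ≈ 0.6972 ∈ [0.3, 1.9) ⇒ IN Λ
candidate 4: (m,n)=(1,8) → π∥ = 1+8·λ ≈ 27.4222, π⊥ = 1+8·λ' ≈ -1.4222 ∉ [0.3, 1.9) ⇒ out
candidate 5: (m,n)=(2,2) → π∥ = 2+2·λ ≈ 8.6056, π⊥ = 2+2·λ' ≈ 1.3944 ∈ [0.3, 1.9) ⇒ IN Λ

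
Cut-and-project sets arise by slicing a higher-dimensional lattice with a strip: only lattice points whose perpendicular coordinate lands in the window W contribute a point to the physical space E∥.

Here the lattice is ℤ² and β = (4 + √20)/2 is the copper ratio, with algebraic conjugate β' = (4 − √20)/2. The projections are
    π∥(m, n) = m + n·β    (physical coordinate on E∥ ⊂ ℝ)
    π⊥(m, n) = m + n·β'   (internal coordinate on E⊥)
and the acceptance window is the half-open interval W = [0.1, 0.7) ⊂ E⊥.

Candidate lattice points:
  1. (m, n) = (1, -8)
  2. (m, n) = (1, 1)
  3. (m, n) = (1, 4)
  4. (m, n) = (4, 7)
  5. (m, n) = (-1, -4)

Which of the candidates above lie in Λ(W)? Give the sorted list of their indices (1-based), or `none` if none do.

Numerically β ≈ 4.2361 and β' = −1/β ≈ -0.2361.
candidate 1: (m,n)=(1,-8) → π∥ = 1-8·β ≈ -32.8885, π⊥ = 1-8·β' ≈ 2.8885 ∉ [0.1, 0.7) ⇒ out
candidate 2: (m,n)=(1,1) → π∥ = 1+1·β ≈ 5.2361, π⊥ = 1+1·β' ≈ 0.7639 ∉ [0.1, 0.7) ⇒ out
candidate 3: (m,n)=(1,4) → π∥ = 1+4·β ≈ 17.9443, π⊥ = 1+4·β' ≈ 0.0557 ∉ [0.1, 0.7) ⇒ out
candidate 4: (m,n)=(4,7) → π∥ = 4+7·β ≈ 33.6525, π⊥ = 4+7·β' ≈ 2.3475 ∉ [0.1, 0.7) ⇒ out
candidate 5: (m,n)=(-1,-4) → π∥ = -1-4·β ≈ -17.9443, π⊥ = -1-4·β' ≈ -0.0557 ∉ [0.1, 0.7) ⇒ out

none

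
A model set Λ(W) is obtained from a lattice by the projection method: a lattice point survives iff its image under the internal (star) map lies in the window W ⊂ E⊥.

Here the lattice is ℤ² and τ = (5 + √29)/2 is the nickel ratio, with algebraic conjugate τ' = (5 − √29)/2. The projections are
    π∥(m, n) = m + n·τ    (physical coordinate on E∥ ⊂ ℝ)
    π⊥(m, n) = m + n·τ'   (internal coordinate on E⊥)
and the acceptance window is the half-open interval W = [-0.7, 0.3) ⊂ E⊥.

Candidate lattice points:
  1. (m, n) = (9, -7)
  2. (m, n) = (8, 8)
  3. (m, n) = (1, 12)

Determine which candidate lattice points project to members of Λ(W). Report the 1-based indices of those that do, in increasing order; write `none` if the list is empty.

τ' = (5−√29)/2 ≈ -0.192582.
#1 (9,-7): internal coord 9 + (-7)·τ' = +10.348077; +10.348077 ∉ [-0.7, 0.3) → out
#2 (8,8): internal coord 8 + (8)·τ' = +6.459341; +6.459341 ∉ [-0.7, 0.3) → out
#3 (1,12): internal coord 1 + (12)·τ' = -1.310989; -1.310989 ∉ [-0.7, 0.3) → out

none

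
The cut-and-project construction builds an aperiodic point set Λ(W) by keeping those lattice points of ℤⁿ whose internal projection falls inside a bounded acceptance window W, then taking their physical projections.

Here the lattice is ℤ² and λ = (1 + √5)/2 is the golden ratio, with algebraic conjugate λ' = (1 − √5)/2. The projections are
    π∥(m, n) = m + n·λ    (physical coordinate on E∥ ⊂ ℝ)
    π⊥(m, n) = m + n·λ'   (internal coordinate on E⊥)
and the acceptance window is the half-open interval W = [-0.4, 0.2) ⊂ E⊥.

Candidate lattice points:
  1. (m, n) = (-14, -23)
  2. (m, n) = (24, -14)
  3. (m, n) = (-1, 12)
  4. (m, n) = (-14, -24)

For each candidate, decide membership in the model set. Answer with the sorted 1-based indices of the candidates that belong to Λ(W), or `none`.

λ' = (1−√5)/2 ≈ -0.618034.
candidate 1: (m,n)=(-14,-23) → π∥ = -14-23·λ ≈ -51.214782, π⊥ = -14-23·λ' ≈ 0.214782 ∉ [-0.4, 0.2) ⇒ out
candidate 2: (m,n)=(24,-14) → π∥ = 24-14·λ ≈ 1.347524, π⊥ = 24-14·λ' ≈ 32.652476 ∉ [-0.4, 0.2) ⇒ out
candidate 3: (m,n)=(-1,12) → π∥ = -1+12·λ ≈ 18.416408, π⊥ = -1+12·λ' ≈ -8.416408 ∉ [-0.4, 0.2) ⇒ out
candidate 4: (m,n)=(-14,-24) → π∥ = -14-24·λ ≈ -52.832816, π⊥ = -14-24·λ' ≈ 0.832816 ∉ [-0.4, 0.2) ⇒ out

none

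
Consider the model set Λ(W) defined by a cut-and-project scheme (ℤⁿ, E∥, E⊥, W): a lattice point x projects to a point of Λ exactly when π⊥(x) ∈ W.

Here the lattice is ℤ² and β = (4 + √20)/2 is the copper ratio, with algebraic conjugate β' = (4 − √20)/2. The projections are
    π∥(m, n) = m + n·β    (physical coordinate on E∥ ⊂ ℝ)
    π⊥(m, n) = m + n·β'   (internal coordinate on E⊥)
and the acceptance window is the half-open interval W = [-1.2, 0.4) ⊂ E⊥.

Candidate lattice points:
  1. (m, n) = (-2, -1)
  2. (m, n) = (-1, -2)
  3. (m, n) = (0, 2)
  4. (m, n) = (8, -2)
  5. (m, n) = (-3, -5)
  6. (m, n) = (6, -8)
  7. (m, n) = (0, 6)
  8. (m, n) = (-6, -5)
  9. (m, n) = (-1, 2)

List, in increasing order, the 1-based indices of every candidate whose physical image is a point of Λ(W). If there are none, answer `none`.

2, 3

Numerically β ≈ 4.2361 and β' = −1/β ≈ -0.2361.
#1 (-2,-1): internal coord -2 + (-1)·β' = -1.7639; -1.7639 ∉ [-1.2, 0.4) → out
#2 (-1,-2): internal coord -1 + (-2)·β' = -0.5279; -0.5279 ∈ [-1.2, 0.4) → IN Λ
#3 (0,2): internal coord 0 + (2)·β' = -0.4721; -0.4721 ∈ [-1.2, 0.4) → IN Λ
#4 (8,-2): internal coord 8 + (-2)·β' = +8.4721; +8.4721 ∉ [-1.2, 0.4) → out
#5 (-3,-5): internal coord -3 + (-5)·β' = -1.8197; -1.8197 ∉ [-1.2, 0.4) → out
#6 (6,-8): internal coord 6 + (-8)·β' = +7.8885; +7.8885 ∉ [-1.2, 0.4) → out
#7 (0,6): internal coord 0 + (6)·β' = -1.4164; -1.4164 ∉ [-1.2, 0.4) → out
#8 (-6,-5): internal coord -6 + (-5)·β' = -4.8197; -4.8197 ∉ [-1.2, 0.4) → out
#9 (-1,2): internal coord -1 + (2)·β' = -1.4721; -1.4721 ∉ [-1.2, 0.4) → out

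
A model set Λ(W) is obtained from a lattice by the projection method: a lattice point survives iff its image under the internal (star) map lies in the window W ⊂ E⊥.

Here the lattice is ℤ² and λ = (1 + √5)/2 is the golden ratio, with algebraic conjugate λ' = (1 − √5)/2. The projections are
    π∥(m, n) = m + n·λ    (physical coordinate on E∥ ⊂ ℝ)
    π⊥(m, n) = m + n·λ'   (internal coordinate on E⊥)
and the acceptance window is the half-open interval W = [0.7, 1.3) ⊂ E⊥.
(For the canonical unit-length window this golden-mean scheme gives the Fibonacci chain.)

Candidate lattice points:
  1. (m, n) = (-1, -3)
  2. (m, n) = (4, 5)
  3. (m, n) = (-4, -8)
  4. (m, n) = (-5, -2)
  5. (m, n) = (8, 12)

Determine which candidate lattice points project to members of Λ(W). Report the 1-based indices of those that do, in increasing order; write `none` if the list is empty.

1, 2, 3

λ' = (1−√5)/2 ≈ -0.61803.
candidate 1: (m,n)=(-1,-3) → π∥ = -1-3·λ ≈ -5.85410, π⊥ = -1-3·λ' ≈ 0.85410 ∈ [0.7, 1.3) ⇒ IN Λ
candidate 2: (m,n)=(4,5) → π∥ = 4+5·λ ≈ 12.09017, π⊥ = 4+5·λ' ≈ 0.90983 ∈ [0.7, 1.3) ⇒ IN Λ
candidate 3: (m,n)=(-4,-8) → π∥ = -4-8·λ ≈ -16.94427, π⊥ = -4-8·λ' ≈ 0.94427 ∈ [0.7, 1.3) ⇒ IN Λ
candidate 4: (m,n)=(-5,-2) → π∥ = -5-2·λ ≈ -8.23607, π⊥ = -5-2·λ' ≈ -3.76393 ∉ [0.7, 1.3) ⇒ out
candidate 5: (m,n)=(8,12) → π∥ = 8+12·λ ≈ 27.41641, π⊥ = 8+12·λ' ≈ 0.58359 ∉ [0.7, 1.3) ⇒ out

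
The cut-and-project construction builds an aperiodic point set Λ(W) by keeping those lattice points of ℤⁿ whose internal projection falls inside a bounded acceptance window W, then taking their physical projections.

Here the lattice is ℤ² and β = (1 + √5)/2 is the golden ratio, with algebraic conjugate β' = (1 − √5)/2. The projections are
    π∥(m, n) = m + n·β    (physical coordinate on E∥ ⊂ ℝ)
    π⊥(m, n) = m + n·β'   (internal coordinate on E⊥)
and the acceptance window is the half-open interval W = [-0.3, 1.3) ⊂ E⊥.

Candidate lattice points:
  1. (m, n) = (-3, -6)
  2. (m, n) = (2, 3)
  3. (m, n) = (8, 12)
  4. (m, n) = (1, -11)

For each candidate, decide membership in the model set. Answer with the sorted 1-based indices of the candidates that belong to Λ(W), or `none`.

Compute β' = (1−√5)/2 = -0.6180, so π⊥(m,n) = m -0.6180·n.
candidate 1: (m,n)=(-3,-6) → π∥ = -3-6·β ≈ -12.7082, π⊥ = -3-6·β' ≈ 0.7082 ∈ [-0.3, 1.3) ⇒ IN Λ
candidate 2: (m,n)=(2,3) → π∥ = 2+3·β ≈ 6.8541, π⊥ = 2+3·β' ≈ 0.1459 ∈ [-0.3, 1.3) ⇒ IN Λ
candidate 3: (m,n)=(8,12) → π∥ = 8+12·β ≈ 27.4164, π⊥ = 8+12·β' ≈ 0.5836 ∈ [-0.3, 1.3) ⇒ IN Λ
candidate 4: (m,n)=(1,-11) → π∥ = 1-11·β ≈ -16.7984, π⊥ = 1-11·β' ≈ 7.7984 ∉ [-0.3, 1.3) ⇒ out

1, 2, 3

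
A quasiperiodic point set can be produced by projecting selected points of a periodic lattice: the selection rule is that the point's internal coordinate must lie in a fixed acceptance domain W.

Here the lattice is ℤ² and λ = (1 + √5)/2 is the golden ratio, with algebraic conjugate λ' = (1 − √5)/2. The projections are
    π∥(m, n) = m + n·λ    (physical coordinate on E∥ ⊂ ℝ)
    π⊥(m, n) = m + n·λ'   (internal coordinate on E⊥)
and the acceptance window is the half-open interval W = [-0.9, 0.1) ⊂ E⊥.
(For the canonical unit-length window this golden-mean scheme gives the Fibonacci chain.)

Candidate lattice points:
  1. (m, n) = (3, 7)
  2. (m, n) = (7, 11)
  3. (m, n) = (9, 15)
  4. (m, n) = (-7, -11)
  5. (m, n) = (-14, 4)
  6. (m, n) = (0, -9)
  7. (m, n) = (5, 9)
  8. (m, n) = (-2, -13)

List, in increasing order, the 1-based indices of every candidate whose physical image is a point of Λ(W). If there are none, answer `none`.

Numerically λ ≈ 1.61803 and λ' = −1/λ ≈ -0.61803.
[1] lift (3,7): star map gives -1.32624; window check -0.9 ≤ -1.32624 < 0.1 is false → out
[2] lift (7,11): star map gives 0.20163; window check -0.9 ≤ 0.20163 < 0.1 is false → out
[3] lift (9,15): star map gives -0.27051; window check -0.9 ≤ -0.27051 < 0.1 is true → IN Λ
[4] lift (-7,-11): star map gives -0.20163; window check -0.9 ≤ -0.20163 < 0.1 is true → IN Λ
[5] lift (-14,4): star map gives -16.47214; window check -0.9 ≤ -16.47214 < 0.1 is false → out
[6] lift (0,-9): star map gives 5.56231; window check -0.9 ≤ 5.56231 < 0.1 is false → out
[7] lift (5,9): star map gives -0.56231; window check -0.9 ≤ -0.56231 < 0.1 is true → IN Λ
[8] lift (-2,-13): star map gives 6.03444; window check -0.9 ≤ 6.03444 < 0.1 is false → out

3, 4, 7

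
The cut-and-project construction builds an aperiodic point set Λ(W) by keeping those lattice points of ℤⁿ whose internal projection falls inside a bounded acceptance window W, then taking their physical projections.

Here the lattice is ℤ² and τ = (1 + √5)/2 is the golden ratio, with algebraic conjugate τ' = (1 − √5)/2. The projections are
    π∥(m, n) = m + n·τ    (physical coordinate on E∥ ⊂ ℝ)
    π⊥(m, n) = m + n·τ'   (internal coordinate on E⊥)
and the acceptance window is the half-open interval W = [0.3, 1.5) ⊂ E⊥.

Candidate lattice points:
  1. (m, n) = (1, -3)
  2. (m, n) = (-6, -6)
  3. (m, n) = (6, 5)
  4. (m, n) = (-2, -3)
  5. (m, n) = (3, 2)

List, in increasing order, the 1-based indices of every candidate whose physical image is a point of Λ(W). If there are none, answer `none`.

τ' = (1−√5)/2 ≈ -0.61803.
#1 (1,-3): internal coord 1 + (-3)·τ' = +2.85410; +2.85410 ∉ [0.3, 1.5) → out
#2 (-6,-6): internal coord -6 + (-6)·τ' = -2.29180; -2.29180 ∉ [0.3, 1.5) → out
#3 (6,5): internal coord 6 + (5)·τ' = +2.90983; +2.90983 ∉ [0.3, 1.5) → out
#4 (-2,-3): internal coord -2 + (-3)·τ' = -0.14590; -0.14590 ∉ [0.3, 1.5) → out
#5 (3,2): internal coord 3 + (2)·τ' = +1.76393; +1.76393 ∉ [0.3, 1.5) → out

none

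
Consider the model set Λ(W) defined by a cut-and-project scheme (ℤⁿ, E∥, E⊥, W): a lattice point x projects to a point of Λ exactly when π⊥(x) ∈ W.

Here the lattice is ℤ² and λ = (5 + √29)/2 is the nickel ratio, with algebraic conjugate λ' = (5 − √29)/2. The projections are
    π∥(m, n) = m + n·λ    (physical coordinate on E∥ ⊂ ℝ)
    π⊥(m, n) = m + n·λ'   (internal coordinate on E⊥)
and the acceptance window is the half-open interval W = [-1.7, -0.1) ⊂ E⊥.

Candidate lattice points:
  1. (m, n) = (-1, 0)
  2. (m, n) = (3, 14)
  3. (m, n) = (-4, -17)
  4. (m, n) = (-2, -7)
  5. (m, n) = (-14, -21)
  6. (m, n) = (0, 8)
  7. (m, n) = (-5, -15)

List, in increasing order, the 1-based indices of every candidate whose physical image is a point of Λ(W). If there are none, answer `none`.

1, 3, 4, 6

Numerically λ ≈ 5.192582 and λ' = −1/λ ≈ -0.192582.
candidate 1: (m,n)=(-1,0) → π∥ = -1+0·λ ≈ -1.000000, π⊥ = -1+0·λ' ≈ -1.000000 ∈ [-1.7, -0.1) ⇒ IN Λ
candidate 2: (m,n)=(3,14) → π∥ = 3+14·λ ≈ 75.696154, π⊥ = 3+14·λ' ≈ 0.303846 ∉ [-1.7, -0.1) ⇒ out
candidate 3: (m,n)=(-4,-17) → π∥ = -4-17·λ ≈ -92.273901, π⊥ = -4-17·λ' ≈ -0.726099 ∈ [-1.7, -0.1) ⇒ IN Λ
candidate 4: (m,n)=(-2,-7) → π∥ = -2-7·λ ≈ -38.348077, π⊥ = -2-7·λ' ≈ -0.651923 ∈ [-1.7, -0.1) ⇒ IN Λ
candidate 5: (m,n)=(-14,-21) → π∥ = -14-21·λ ≈ -123.044230, π⊥ = -14-21·λ' ≈ -9.955770 ∉ [-1.7, -0.1) ⇒ out
candidate 6: (m,n)=(0,8) → π∥ = 0+8·λ ≈ 41.540659, π⊥ = 0+8·λ' ≈ -1.540659 ∈ [-1.7, -0.1) ⇒ IN Λ
candidate 7: (m,n)=(-5,-15) → π∥ = -5-15·λ ≈ -82.888736, π⊥ = -5-15·λ' ≈ -2.111264 ∉ [-1.7, -0.1) ⇒ out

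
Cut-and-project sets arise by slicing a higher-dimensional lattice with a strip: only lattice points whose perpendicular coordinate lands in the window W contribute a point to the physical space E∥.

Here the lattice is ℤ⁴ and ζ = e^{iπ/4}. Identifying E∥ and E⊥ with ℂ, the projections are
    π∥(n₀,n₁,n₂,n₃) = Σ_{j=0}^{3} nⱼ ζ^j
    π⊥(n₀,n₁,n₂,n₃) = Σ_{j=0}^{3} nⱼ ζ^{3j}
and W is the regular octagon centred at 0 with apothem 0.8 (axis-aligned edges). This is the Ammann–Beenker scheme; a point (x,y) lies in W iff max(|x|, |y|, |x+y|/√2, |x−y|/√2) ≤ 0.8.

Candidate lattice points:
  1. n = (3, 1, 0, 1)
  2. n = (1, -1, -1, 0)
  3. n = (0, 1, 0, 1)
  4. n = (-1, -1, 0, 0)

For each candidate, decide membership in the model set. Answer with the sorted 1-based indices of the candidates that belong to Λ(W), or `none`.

π⊥(n) = n₀ + n₁ζ³ + n₂ζ⁶ + n₃ζ⁹ where ζ = e^{iπ/4}.
#1 (3, 1, 0, 1): internal (3.00000, 1.41421); octagon support 3.12132 vs apothem 0.8 → ∉ W
#2 (1, -1, -1, 0): internal (1.70711, 0.29289); octagon support 1.70711 vs apothem 0.8 → ∉ W
#3 (0, 1, 0, 1): internal (0.00000, 1.41421); octagon support 1.41421 vs apothem 0.8 → ∉ W
#4 (-1, -1, 0, 0): internal (-0.29289, -0.70711); octagon support 0.70711 vs apothem 0.8 → ∈ W

4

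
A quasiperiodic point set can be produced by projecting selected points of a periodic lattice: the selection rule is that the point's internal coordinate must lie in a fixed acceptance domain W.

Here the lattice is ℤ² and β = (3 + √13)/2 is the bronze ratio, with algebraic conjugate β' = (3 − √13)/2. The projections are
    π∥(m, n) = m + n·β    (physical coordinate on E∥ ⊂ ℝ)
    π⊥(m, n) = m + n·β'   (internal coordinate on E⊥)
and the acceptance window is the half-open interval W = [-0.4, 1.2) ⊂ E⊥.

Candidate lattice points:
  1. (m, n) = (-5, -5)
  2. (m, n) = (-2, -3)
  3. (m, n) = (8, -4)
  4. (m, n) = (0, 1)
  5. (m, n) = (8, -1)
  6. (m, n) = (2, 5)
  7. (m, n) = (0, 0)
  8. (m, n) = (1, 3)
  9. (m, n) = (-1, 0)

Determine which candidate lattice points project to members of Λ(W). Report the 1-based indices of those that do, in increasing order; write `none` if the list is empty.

Numerically β ≈ 3.302776 and β' = −1/β ≈ -0.302776.
candidate 1: (m,n)=(-5,-5) → π∥ = -5-5·β ≈ -21.513878, π⊥ = -5-5·β' ≈ -3.486122 ∉ [-0.4, 1.2) ⇒ out
candidate 2: (m,n)=(-2,-3) → π∥ = -2-3·β ≈ -11.908327, π⊥ = -2-3·β' ≈ -1.091673 ∉ [-0.4, 1.2) ⇒ out
candidate 3: (m,n)=(8,-4) → π∥ = 8-4·β ≈ -5.211103, π⊥ = 8-4·β' ≈ 9.211103 ∉ [-0.4, 1.2) ⇒ out
candidate 4: (m,n)=(0,1) → π∥ = 0+1·β ≈ 3.302776, π⊥ = 0+1·β' ≈ -0.302776 ∈ [-0.4, 1.2) ⇒ IN Λ
candidate 5: (m,n)=(8,-1) → π∥ = 8-1·β ≈ 4.697224, π⊥ = 8-1·β' ≈ 8.302776 ∉ [-0.4, 1.2) ⇒ out
candidate 6: (m,n)=(2,5) → π∥ = 2+5·β ≈ 18.513878, π⊥ = 2+5·β' ≈ 0.486122 ∈ [-0.4, 1.2) ⇒ IN Λ
candidate 7: (m,n)=(0,0) → π∥ = 0+0·β ≈ 0.000000, π⊥ = 0+0·β' ≈ 0.000000 ∈ [-0.4, 1.2) ⇒ IN Λ
candidate 8: (m,n)=(1,3) → π∥ = 1+3·β ≈ 10.908327, π⊥ = 1+3·β' ≈ 0.091673 ∈ [-0.4, 1.2) ⇒ IN Λ
candidate 9: (m,n)=(-1,0) → π∥ = -1+0·β ≈ -1.000000, π⊥ = -1+0·β' ≈ -1.000000 ∉ [-0.4, 1.2) ⇒ out

4, 6, 7, 8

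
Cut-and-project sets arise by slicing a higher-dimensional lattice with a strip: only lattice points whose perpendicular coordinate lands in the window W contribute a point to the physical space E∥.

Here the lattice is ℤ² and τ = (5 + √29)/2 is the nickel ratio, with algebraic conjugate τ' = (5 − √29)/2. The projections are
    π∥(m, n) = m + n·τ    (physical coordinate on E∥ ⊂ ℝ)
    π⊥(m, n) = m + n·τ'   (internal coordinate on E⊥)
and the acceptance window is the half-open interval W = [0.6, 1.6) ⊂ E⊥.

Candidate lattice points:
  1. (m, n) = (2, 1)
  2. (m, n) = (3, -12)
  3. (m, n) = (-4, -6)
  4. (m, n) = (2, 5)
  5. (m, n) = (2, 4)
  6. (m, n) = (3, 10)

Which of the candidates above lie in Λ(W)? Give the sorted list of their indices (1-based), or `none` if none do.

Compute τ' = (5−√29)/2 = -0.1926, so π⊥(m,n) = m -0.1926·n.
candidate 1: (m,n)=(2,1) → π∥ = 2+1·τ ≈ 7.1926, π⊥ = 2+1·τ' ≈ 1.8074 ∉ [0.6, 1.6) ⇒ out
candidate 2: (m,n)=(3,-12) → π∥ = 3-12·τ ≈ -59.3110, π⊥ = 3-12·τ' ≈ 5.3110 ∉ [0.6, 1.6) ⇒ out
candidate 3: (m,n)=(-4,-6) → π∥ = -4-6·τ ≈ -35.1555, π⊥ = -4-6·τ' ≈ -2.8445 ∉ [0.6, 1.6) ⇒ out
candidate 4: (m,n)=(2,5) → π∥ = 2+5·τ ≈ 27.9629, π⊥ = 2+5·τ' ≈ 1.0371 ∈ [0.6, 1.6) ⇒ IN Λ
candidate 5: (m,n)=(2,4) → π∥ = 2+4·τ ≈ 22.7703, π⊥ = 2+4·τ' ≈ 1.2297 ∈ [0.6, 1.6) ⇒ IN Λ
candidate 6: (m,n)=(3,10) → π∥ = 3+10·τ ≈ 54.9258, π⊥ = 3+10·τ' ≈ 1.0742 ∈ [0.6, 1.6) ⇒ IN Λ

4, 5, 6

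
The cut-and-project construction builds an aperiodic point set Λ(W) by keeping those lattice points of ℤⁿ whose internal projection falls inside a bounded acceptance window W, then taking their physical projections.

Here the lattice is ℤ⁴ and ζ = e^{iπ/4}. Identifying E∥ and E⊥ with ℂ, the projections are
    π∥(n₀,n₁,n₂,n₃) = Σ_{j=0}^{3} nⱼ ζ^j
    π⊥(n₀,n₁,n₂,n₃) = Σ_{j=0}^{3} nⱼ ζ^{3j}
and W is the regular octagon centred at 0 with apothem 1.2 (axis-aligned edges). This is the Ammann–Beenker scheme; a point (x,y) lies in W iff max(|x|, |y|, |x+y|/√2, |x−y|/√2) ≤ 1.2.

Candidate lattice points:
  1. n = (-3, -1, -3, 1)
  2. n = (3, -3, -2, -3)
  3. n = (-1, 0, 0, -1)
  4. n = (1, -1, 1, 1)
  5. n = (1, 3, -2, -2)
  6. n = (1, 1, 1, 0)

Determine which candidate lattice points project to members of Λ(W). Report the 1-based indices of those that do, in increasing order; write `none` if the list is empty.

6

π⊥(n) = n₀ + n₁ζ³ + n₂ζ⁶ + n₃ζ⁹ where ζ = e^{iπ/4}.
#1 (-3, -1, -3, 1): internal (-1.58579, 3.00000); octagon support 3.24264 vs apothem 1.2 → ∉ W
#2 (3, -3, -2, -3): internal (3.00000, -2.24264); octagon support 3.70711 vs apothem 1.2 → ∉ W
#3 (-1, 0, 0, -1): internal (-1.70711, -0.70711); octagon support 1.70711 vs apothem 1.2 → ∉ W
#4 (1, -1, 1, 1): internal (2.41421, -1.00000); octagon support 2.41421 vs apothem 1.2 → ∉ W
#5 (1, 3, -2, -2): internal (-2.53553, 2.70711); octagon support 3.70711 vs apothem 1.2 → ∉ W
#6 (1, 1, 1, 0): internal (0.29289, -0.29289); octagon support 0.41421 vs apothem 1.2 → ∈ W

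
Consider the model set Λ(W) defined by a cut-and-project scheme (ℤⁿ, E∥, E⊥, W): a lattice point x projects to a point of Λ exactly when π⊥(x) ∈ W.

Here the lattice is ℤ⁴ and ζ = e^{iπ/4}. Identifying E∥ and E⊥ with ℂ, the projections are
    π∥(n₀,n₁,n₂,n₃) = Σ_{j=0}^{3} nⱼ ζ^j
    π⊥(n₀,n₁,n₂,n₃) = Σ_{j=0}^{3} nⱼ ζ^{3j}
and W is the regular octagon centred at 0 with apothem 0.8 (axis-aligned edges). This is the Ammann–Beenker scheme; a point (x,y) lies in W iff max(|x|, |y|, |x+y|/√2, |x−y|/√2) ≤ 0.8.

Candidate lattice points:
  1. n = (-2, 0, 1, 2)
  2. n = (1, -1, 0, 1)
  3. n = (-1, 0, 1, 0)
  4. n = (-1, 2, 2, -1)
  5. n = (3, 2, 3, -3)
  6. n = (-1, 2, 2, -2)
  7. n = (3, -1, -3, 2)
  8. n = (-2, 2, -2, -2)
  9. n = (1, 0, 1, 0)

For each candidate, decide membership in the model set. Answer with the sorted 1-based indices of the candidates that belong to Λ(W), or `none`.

Internal map: ζ^{3j} for j=0..3 gives (1,0), (−√2/2,√2/2), (0,−1), (√2/2,√2/2).
candidate 1: n = (-2, 0, 1, 2) → π⊥ ≈ (-0.585786, +0.414214); max(|x|,|y|,|x±y|/√2) = 0.707107 ≤ 0.8 ⇒ ∈ W
candidate 2: n = (1, -1, 0, 1) → π⊥ ≈ (+2.414214, +0.000000); max(|x|,|y|,|x±y|/√2) = 2.414214 > 0.8 ⇒ ∉ W
candidate 3: n = (-1, 0, 1, 0) → π⊥ ≈ (-1.000000, -1.000000); max(|x|,|y|,|x±y|/√2) = 1.414214 > 0.8 ⇒ ∉ W
candidate 4: n = (-1, 2, 2, -1) → π⊥ ≈ (-3.121320, -1.292893); max(|x|,|y|,|x±y|/√2) = 3.121320 > 0.8 ⇒ ∉ W
candidate 5: n = (3, 2, 3, -3) → π⊥ ≈ (-0.535534, -3.707107); max(|x|,|y|,|x±y|/√2) = 3.707107 > 0.8 ⇒ ∉ W
candidate 6: n = (-1, 2, 2, -2) → π⊥ ≈ (-3.828427, -2.000000); max(|x|,|y|,|x±y|/√2) = 4.121320 > 0.8 ⇒ ∉ W
candidate 7: n = (3, -1, -3, 2) → π⊥ ≈ (+5.121320, +3.707107); max(|x|,|y|,|x±y|/√2) = 6.242641 > 0.8 ⇒ ∉ W
candidate 8: n = (-2, 2, -2, -2) → π⊥ ≈ (-4.828427, +2.000000); max(|x|,|y|,|x±y|/√2) = 4.828427 > 0.8 ⇒ ∉ W
candidate 9: n = (1, 0, 1, 0) → π⊥ ≈ (+1.000000, -1.000000); max(|x|,|y|,|x±y|/√2) = 1.414214 > 0.8 ⇒ ∉ W

1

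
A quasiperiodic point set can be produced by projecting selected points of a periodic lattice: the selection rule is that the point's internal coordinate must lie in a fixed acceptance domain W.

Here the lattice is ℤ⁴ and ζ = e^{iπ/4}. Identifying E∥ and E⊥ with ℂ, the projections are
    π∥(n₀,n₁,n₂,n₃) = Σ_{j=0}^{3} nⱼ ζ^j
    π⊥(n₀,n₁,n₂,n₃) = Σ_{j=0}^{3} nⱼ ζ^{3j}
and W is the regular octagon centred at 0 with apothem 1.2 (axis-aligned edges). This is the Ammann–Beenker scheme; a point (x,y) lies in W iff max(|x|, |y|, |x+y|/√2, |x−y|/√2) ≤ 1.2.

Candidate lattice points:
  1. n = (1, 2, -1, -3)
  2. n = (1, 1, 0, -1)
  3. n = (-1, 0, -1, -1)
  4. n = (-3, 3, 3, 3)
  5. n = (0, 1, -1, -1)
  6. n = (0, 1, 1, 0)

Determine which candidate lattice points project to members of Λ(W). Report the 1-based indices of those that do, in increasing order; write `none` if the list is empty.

With ζ = e^{iπ/4} the internal vectors are ζ^0,ζ^3,ζ^6,ζ^9.
candidate 1: n = (1, 2, -1, -3) → π⊥ ≈ (-2.53553, +0.29289); max(|x|,|y|,|x±y|/√2) = 2.53553 > 1.2 ⇒ ∉ W
candidate 2: n = (1, 1, 0, -1) → π⊥ ≈ (-0.41421, +0.00000); max(|x|,|y|,|x±y|/√2) = 0.41421 ≤ 1.2 ⇒ ∈ W
candidate 3: n = (-1, 0, -1, -1) → π⊥ ≈ (-1.70711, +0.29289); max(|x|,|y|,|x±y|/√2) = 1.70711 > 1.2 ⇒ ∉ W
candidate 4: n = (-3, 3, 3, 3) → π⊥ ≈ (-3.00000, +1.24264); max(|x|,|y|,|x±y|/√2) = 3.00000 > 1.2 ⇒ ∉ W
candidate 5: n = (0, 1, -1, -1) → π⊥ ≈ (-1.41421, +1.00000); max(|x|,|y|,|x±y|/√2) = 1.70711 > 1.2 ⇒ ∉ W
candidate 6: n = (0, 1, 1, 0) → π⊥ ≈ (-0.70711, -0.29289); max(|x|,|y|,|x±y|/√2) = 0.70711 ≤ 1.2 ⇒ ∈ W

2, 6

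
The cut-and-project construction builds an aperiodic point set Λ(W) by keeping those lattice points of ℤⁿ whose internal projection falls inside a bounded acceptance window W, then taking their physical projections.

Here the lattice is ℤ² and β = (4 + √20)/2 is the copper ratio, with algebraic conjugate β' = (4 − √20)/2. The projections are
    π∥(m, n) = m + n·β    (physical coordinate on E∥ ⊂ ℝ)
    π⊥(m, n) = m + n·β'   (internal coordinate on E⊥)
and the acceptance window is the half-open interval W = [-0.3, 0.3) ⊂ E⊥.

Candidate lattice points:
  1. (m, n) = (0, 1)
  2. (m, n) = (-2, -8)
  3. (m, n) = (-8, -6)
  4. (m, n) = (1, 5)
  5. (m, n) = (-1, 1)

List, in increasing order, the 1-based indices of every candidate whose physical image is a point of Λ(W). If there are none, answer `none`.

1, 2, 4

β' = (4−√20)/2 ≈ -0.236068.
candidate 1: (m,n)=(0,1) → π∥ = 0+1·β ≈ 4.236068, π⊥ = 0+1·β' ≈ -0.236068 ∈ [-0.3, 0.3) ⇒ IN Λ
candidate 2: (m,n)=(-2,-8) → π∥ = -2-8·β ≈ -35.888544, π⊥ = -2-8·β' ≈ -0.111456 ∈ [-0.3, 0.3) ⇒ IN Λ
candidate 3: (m,n)=(-8,-6) → π∥ = -8-6·β ≈ -33.416408, π⊥ = -8-6·β' ≈ -6.583592 ∉ [-0.3, 0.3) ⇒ out
candidate 4: (m,n)=(1,5) → π∥ = 1+5·β ≈ 22.180340, π⊥ = 1+5·β' ≈ -0.180340 ∈ [-0.3, 0.3) ⇒ IN Λ
candidate 5: (m,n)=(-1,1) → π∥ = -1+1·β ≈ 3.236068, π⊥ = -1+1·β' ≈ -1.236068 ∉ [-0.3, 0.3) ⇒ out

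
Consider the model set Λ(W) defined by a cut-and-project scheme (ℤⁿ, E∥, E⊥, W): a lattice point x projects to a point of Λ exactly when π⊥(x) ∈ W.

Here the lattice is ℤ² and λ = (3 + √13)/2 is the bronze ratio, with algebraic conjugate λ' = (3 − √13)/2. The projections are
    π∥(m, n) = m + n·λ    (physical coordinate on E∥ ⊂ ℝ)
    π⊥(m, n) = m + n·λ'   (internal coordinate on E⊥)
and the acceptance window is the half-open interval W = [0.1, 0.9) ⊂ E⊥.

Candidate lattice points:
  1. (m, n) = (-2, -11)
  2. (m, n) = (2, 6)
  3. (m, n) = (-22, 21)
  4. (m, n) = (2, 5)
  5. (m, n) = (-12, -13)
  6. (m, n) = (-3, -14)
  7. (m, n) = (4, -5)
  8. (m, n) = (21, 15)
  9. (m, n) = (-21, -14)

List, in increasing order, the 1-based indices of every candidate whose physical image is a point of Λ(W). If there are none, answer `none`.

2, 4

Numerically λ ≈ 3.302776 and λ' = −1/λ ≈ -0.302776.
#1 (-2,-11): internal coord -2 + (-11)·λ' = +1.330532; +1.330532 ∉ [0.1, 0.9) → out
#2 (2,6): internal coord 2 + (6)·λ' = +0.183346; +0.183346 ∈ [0.1, 0.9) → IN Λ
#3 (-22,21): internal coord -22 + (21)·λ' = -28.358288; -28.358288 ∉ [0.1, 0.9) → out
#4 (2,5): internal coord 2 + (5)·λ' = +0.486122; +0.486122 ∈ [0.1, 0.9) → IN Λ
#5 (-12,-13): internal coord -12 + (-13)·λ' = -8.063917; -8.063917 ∉ [0.1, 0.9) → out
#6 (-3,-14): internal coord -3 + (-14)·λ' = +1.238859; +1.238859 ∉ [0.1, 0.9) → out
#7 (4,-5): internal coord 4 + (-5)·λ' = +5.513878; +5.513878 ∉ [0.1, 0.9) → out
#8 (21,15): internal coord 21 + (15)·λ' = +16.458365; +16.458365 ∉ [0.1, 0.9) → out
#9 (-21,-14): internal coord -21 + (-14)·λ' = -16.761141; -16.761141 ∉ [0.1, 0.9) → out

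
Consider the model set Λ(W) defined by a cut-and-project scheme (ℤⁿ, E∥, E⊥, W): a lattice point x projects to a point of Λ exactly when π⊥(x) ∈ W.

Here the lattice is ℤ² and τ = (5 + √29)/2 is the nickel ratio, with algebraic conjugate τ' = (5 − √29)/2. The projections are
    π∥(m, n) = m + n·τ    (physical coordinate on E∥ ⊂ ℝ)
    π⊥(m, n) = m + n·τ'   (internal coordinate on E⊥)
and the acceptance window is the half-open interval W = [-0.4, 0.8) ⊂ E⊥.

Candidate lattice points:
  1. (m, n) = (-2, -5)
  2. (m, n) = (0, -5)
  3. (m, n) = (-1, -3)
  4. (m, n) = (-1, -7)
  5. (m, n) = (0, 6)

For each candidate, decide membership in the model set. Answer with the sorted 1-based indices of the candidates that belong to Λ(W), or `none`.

τ' = (5−√29)/2 ≈ -0.19258.
[1] lift (-2,-5): star map gives -1.03709; window check -0.4 ≤ -1.03709 < 0.8 is false → out
[2] lift (0,-5): star map gives 0.96291; window check -0.4 ≤ 0.96291 < 0.8 is false → out
[3] lift (-1,-3): star map gives -0.42225; window check -0.4 ≤ -0.42225 < 0.8 is false → out
[4] lift (-1,-7): star map gives 0.34808; window check -0.4 ≤ 0.34808 < 0.8 is true → IN Λ
[5] lift (0,6): star map gives -1.15549; window check -0.4 ≤ -1.15549 < 0.8 is false → out

4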